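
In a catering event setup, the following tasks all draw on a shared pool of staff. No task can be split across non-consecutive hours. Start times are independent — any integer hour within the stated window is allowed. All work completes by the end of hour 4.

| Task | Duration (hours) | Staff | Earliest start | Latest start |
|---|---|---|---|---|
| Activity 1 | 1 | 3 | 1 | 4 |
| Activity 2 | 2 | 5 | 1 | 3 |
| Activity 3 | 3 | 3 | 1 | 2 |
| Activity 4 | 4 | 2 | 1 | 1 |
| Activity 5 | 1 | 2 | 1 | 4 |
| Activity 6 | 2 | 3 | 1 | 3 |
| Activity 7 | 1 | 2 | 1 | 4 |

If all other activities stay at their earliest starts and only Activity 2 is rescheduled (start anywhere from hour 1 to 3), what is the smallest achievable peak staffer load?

Activity 2@1: h1:20  h2:13  h3:5  h4:2 → peak 20
Activity 2@2: h1:15  h2:13  h3:10  h4:2 → peak 15
Activity 2@3: h1:15  h2:8  h3:10  h4:7 → peak 15
Best is Activity 2@2, peak 15.

15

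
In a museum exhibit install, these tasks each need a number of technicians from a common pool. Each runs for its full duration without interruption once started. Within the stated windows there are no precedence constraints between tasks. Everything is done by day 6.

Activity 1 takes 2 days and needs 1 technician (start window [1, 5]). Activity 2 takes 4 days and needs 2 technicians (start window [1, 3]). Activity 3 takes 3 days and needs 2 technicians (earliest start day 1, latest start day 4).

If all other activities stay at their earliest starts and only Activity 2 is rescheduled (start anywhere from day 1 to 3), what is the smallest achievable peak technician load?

4

Activity 2@1: d1:5  d2:5  d3:4  d4:2  d5:0  d6:0 → peak 5
Activity 2@2: d1:3  d2:5  d3:4  d4:2  d5:2  d6:0 → peak 5
Activity 2@3: d1:3  d2:3  d3:4  d4:2  d5:2  d6:2 → peak 4
Best is Activity 2@3, peak 4.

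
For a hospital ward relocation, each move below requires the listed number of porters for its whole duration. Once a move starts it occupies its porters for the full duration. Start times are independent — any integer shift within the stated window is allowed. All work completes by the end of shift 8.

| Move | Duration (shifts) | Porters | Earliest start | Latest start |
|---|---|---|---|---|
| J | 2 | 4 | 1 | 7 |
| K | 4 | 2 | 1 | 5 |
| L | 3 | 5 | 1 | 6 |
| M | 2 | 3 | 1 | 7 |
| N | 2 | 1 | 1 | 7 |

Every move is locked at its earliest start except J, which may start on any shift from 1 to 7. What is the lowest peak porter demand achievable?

J@1: s1:15  s2:15  s3:7  s4:2  s5:0  s6:0  s7:0  s8:0 → peak 15
J@2: s1:11  s2:15  s3:11  s4:2  s5:0  s6:0  s7:0  s8:0 → peak 15
J@3: s1:11  s2:11  s3:11  s4:6  s5:0  s6:0  s7:0  s8:0 → peak 11
J@4: s1:11  s2:11  s3:7  s4:6  s5:4  s6:0  s7:0  s8:0 → peak 11
J@5: s1:11  s2:11  s3:7  s4:2  s5:4  s6:4  s7:0  s8:0 → peak 11
J@6: s1:11  s2:11  s3:7  s4:2  s5:0  s6:4  s7:4  s8:0 → peak 11
J@7: s1:11  s2:11  s3:7  s4:2  s5:0  s6:0  s7:4  s8:4 → peak 11
Best is J@3, peak 11.

11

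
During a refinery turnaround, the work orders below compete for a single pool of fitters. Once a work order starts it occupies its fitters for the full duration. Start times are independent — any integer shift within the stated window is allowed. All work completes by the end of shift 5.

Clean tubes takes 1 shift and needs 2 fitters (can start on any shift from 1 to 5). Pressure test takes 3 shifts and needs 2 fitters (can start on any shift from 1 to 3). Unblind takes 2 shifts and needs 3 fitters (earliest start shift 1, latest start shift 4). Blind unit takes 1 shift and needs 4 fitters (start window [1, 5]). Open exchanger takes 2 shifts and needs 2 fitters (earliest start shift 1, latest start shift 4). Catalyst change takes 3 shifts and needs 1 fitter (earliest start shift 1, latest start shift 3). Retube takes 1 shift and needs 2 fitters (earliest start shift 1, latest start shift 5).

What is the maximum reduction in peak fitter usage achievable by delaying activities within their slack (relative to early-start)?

10

Early-start peak: s1:16  s2:8  s3:3  s4:0  s5:0 ⇒ 16.
Leveled (Clean tubes@1, Pressure test@1, Unblind@2, Blind unit@4, Open exchanger@4, Catalyst change@1, Retube@5): s1:5  s2:6  s3:6  s4:6  s5:4 ⇒ 6.
Reduction 16 − 6 = 10.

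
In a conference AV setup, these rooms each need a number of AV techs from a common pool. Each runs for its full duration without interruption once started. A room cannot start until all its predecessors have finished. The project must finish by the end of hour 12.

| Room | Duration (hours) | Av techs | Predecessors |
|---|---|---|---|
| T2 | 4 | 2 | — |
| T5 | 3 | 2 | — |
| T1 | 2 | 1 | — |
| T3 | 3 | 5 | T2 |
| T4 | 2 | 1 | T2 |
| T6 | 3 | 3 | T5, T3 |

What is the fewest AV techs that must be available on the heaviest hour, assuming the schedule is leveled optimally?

Early-start (T2@1, T5@1, T1@1, T3@5, T4@5, T6@8) gives peak 6: h1:5  h2:5  h3:4  h4:2  h5:6  h6:6  h7:5  h8:3  h9:3  h10:3  h11:0  h12:0.
Shift T4→8.
Schedule T2@1, T5@1, T1@1, T3@5, T4@8, T6@8: h1:5  h2:5  h3:4  h4:2  h5:5  h6:5  h7:5  h8:4  h9:4  h10:3  h11:0  h12:0 — peak 5.

5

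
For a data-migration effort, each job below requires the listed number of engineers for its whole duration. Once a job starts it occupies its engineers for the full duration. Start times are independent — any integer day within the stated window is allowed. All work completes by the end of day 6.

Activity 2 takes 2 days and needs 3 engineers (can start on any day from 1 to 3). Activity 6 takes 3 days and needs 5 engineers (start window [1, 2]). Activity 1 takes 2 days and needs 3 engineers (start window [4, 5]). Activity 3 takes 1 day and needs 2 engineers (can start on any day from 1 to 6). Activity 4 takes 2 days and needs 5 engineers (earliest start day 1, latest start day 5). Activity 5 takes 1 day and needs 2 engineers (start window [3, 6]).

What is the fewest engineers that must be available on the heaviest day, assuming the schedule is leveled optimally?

8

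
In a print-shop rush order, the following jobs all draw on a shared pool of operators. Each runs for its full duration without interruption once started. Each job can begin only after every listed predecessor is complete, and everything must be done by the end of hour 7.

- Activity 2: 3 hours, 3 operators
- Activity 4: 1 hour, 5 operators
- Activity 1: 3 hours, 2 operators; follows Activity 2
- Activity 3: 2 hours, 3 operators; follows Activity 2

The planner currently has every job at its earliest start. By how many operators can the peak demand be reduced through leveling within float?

Early-start peak: h1:8  h2:3  h3:3  h4:5  h5:5  h6:2  h7:0 ⇒ 8.
Leveled (Activity 2@1, Activity 4@4, Activity 1@5, Activity 3@5): h1:3  h2:3  h3:3  h4:5  h5:5  h6:5  h7:2 ⇒ 5.
Reduction 8 − 5 = 3.

3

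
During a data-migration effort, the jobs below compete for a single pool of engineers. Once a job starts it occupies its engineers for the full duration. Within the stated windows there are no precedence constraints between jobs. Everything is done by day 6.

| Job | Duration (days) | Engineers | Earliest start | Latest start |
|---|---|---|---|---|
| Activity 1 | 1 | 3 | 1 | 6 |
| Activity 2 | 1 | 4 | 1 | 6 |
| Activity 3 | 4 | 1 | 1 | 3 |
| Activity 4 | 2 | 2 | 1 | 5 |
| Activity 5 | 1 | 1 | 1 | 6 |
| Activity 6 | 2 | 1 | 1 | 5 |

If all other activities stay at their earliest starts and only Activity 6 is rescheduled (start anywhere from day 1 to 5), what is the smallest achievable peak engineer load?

11

Activity 6@1: d1:12  d2:4  d3:1  d4:1  d5:0  d6:0 → peak 12
Activity 6@2: d1:11  d2:4  d3:2  d4:1  d5:0  d6:0 → peak 11
Activity 6@3: d1:11  d2:3  d3:2  d4:2  d5:0  d6:0 → peak 11
Activity 6@4: d1:11  d2:3  d3:1  d4:2  d5:1  d6:0 → peak 11
Activity 6@5: d1:11  d2:3  d3:1  d4:1  d5:1  d6:1 → peak 11
Best is Activity 6@2, peak 11.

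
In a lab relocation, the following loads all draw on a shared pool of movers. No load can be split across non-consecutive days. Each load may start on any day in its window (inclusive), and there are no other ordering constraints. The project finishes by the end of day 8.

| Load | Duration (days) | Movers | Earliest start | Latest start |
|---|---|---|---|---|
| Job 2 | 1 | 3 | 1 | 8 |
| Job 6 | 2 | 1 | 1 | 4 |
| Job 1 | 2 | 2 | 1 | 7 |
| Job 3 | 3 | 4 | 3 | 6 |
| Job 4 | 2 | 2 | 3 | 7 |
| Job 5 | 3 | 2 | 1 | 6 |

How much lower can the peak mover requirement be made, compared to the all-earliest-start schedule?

4

Early-start peak: d1:8  d2:5  d3:8  d4:6  d5:4  d6:0  d7:0  d8:0 ⇒ 8.
Leveled (Job 2@1, Job 6@1, Job 1@2, Job 3@6, Job 4@4, Job 5@3): d1:4  d2:3  d3:4  d4:4  d5:4  d6:4  d7:4  d8:4 ⇒ 4.
Reduction 8 − 4 = 4.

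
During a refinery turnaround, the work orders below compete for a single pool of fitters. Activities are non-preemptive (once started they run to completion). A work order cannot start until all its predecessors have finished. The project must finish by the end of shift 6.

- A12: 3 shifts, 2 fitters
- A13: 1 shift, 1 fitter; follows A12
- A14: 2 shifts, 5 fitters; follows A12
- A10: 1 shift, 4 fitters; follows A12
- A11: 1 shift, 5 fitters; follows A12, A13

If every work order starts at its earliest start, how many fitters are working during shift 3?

2

At early start, shift 3 has: A12.
Demand: 2 = 2.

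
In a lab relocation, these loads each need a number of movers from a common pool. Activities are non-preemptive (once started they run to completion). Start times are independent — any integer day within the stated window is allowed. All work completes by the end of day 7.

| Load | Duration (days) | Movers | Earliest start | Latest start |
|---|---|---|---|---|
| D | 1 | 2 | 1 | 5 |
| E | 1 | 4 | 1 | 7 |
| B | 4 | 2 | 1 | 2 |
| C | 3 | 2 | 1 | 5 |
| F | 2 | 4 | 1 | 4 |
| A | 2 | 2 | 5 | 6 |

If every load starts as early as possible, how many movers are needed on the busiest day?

14

Early-start schedule: D@1, E@1, B@1, C@1, F@1, A@5.
Load per day: day 1: 14, day 2: 8, day 3: 4, day 4: 2, day 5: 2, day 6: 2, day 7: 0.
Peak is 14.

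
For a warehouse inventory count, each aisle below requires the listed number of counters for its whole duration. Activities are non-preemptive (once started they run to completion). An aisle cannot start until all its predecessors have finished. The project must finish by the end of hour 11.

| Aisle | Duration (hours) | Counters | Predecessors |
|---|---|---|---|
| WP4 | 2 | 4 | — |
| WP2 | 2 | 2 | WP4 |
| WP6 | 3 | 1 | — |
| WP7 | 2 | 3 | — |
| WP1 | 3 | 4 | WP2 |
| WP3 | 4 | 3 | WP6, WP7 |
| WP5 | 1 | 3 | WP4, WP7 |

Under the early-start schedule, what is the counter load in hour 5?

7

At early start, hour 5 has: WP1, WP3.
Demand: 4 + 3 = 7.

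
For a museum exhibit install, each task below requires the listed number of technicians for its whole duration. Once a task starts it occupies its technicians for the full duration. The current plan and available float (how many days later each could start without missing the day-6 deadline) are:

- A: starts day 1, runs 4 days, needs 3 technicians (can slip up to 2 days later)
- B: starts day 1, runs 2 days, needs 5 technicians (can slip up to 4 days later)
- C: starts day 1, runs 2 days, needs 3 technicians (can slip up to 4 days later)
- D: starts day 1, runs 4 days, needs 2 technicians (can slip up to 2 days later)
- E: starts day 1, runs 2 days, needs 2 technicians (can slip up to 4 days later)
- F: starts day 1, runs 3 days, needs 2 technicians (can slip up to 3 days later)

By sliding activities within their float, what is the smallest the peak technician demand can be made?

Early-start (A@1, B@1, C@1, D@1, E@1, F@1) gives peak 17: d1:17  d2:17  d3:7  d4:5  d5:0  d6:0.
Shift C→5, D→3, E→3, F→3.
Schedule A@1, B@1, C@5, D@3, E@3, F@3: d1:8  d2:8  d3:9  d4:9  d5:7  d6:5 — peak 9.

9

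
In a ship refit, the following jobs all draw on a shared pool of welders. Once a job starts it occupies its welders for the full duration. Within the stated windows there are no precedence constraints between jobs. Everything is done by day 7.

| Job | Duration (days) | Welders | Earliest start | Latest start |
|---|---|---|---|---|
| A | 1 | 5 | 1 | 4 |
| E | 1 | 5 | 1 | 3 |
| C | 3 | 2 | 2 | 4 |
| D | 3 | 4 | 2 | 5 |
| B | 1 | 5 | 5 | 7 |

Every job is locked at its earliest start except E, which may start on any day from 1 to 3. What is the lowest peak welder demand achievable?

E@1: d1:10  d2:6  d3:6  d4:6  d5:5  d6:0  d7:0 → peak 10
E@2: d1:5  d2:11  d3:6  d4:6  d5:5  d6:0  d7:0 → peak 11
E@3: d1:5  d2:6  d3:11  d4:6  d5:5  d6:0  d7:0 → peak 11
Best is E@1, peak 10.

10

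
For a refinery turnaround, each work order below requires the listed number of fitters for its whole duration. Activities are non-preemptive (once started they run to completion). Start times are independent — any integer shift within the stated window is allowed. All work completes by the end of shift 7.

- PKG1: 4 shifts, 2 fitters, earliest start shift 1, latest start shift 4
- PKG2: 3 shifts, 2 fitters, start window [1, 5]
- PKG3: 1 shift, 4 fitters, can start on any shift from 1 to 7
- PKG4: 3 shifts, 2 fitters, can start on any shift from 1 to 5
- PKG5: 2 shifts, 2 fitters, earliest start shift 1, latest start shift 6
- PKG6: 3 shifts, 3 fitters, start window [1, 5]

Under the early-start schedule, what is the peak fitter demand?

15

Early-start schedule: PKG1@1, PKG2@1, PKG3@1, PKG4@1, PKG5@1, PKG6@1.
Load per shift: shift 1: 15, shift 2: 11, shift 3: 9, shift 4: 2, shift 5: 0, shift 6: 0, shift 7: 0.
Peak is 15.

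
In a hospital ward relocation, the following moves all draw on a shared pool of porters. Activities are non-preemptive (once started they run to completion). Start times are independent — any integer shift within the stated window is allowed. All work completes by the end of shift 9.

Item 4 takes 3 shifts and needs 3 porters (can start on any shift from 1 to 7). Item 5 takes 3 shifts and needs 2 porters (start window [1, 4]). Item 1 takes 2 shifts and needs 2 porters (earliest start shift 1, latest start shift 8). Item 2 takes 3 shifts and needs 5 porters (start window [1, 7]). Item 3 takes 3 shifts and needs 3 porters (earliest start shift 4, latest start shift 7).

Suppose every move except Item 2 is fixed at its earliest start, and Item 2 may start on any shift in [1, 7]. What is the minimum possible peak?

Item 2@1: s1:12  s2:12  s3:10  s4:3  s5:3  s6:3  s7:0  s8:0  s9:0 → peak 12
Item 2@2: s1:7  s2:12  s3:10  s4:8  s5:3  s6:3  s7:0  s8:0  s9:0 → peak 12
Item 2@3: s1:7  s2:7  s3:10  s4:8  s5:8  s6:3  s7:0  s8:0  s9:0 → peak 10
Item 2@4: s1:7  s2:7  s3:5  s4:8  s5:8  s6:8  s7:0  s8:0  s9:0 → peak 8
Item 2@5: s1:7  s2:7  s3:5  s4:3  s5:8  s6:8  s7:5  s8:0  s9:0 → peak 8
Item 2@6: s1:7  s2:7  s3:5  s4:3  s5:3  s6:8  s7:5  s8:5  s9:0 → peak 8
Item 2@7: s1:7  s2:7  s3:5  s4:3  s5:3  s6:3  s7:5  s8:5  s9:5 → peak 7
Best is Item 2@7, peak 7.

7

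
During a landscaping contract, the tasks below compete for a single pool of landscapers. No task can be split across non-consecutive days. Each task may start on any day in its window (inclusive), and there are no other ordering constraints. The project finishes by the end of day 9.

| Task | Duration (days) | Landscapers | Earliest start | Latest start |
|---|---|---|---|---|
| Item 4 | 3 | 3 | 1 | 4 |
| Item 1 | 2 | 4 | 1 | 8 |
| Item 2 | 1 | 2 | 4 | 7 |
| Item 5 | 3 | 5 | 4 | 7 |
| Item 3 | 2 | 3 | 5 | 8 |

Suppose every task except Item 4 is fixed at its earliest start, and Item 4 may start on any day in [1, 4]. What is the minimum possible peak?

8

Item 4@1: d1:7  d2:7  d3:3  d4:7  d5:8  d6:8  d7:0  d8:0  d9:0 → peak 8
Item 4@2: d1:4  d2:7  d3:3  d4:10  d5:8  d6:8  d7:0  d8:0  d9:0 → peak 10
Item 4@3: d1:4  d2:4  d3:3  d4:10  d5:11  d6:8  d7:0  d8:0  d9:0 → peak 11
Item 4@4: d1:4  d2:4  d3:0  d4:10  d5:11  d6:11  d7:0  d8:0  d9:0 → peak 11
Best is Item 4@1, peak 8.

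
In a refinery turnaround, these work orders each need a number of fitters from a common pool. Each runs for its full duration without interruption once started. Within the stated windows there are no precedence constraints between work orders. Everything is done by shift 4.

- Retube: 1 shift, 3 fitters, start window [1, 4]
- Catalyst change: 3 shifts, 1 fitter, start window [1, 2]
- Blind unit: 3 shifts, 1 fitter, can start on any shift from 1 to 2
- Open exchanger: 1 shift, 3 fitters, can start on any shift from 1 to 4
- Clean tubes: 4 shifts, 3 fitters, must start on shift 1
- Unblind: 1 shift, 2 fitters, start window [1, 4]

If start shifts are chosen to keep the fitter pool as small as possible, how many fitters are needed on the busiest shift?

Early-start (Retube@1, Catalyst change@1, Blind unit@1, Open exchanger@1, Clean tubes@1, Unblind@1) gives peak 13: s1:13  s2:5  s3:5  s4:3.
Shift Blind unit→2, Open exchanger→4, Unblind→2.
Schedule Retube@1, Catalyst change@1, Blind unit@2, Open exchanger@4, Clean tubes@1, Unblind@2: s1:7  s2:7  s3:5  s4:7 — peak 7.
Total fitter-shifts = 26 over 4 shifts ⇒ peak ≥ ⌈26/4⌉ = 7, so 7 is optimal.

7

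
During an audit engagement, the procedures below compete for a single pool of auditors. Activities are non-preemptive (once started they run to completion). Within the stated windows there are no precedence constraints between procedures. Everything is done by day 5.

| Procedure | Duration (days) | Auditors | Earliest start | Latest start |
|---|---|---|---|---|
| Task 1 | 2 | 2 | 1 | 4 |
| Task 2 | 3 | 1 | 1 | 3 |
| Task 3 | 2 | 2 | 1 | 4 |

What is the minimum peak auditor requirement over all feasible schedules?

3

Early-start (Task 1@1, Task 2@1, Task 3@1) gives peak 5: d1:5  d2:5  d3:1  d4:0  d5:0.
Shift Task 3→3.
Schedule Task 1@1, Task 2@1, Task 3@3: d1:3  d2:3  d3:3  d4:2  d5:0 — peak 3.
Total auditor-days = 11 over 5 days ⇒ peak ≥ ⌈11/5⌉ = 3, so 3 is optimal.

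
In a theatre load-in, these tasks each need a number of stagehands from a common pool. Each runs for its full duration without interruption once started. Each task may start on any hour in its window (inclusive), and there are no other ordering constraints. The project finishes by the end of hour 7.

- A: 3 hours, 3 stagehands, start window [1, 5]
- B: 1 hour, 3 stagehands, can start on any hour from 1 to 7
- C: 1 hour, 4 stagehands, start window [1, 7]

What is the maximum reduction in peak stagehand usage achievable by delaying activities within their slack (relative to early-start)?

Early-start peak: h1:10  h2:3  h3:3  h4:0  h5:0  h6:0  h7:0 ⇒ 10.
Leveled (A@1, B@4, C@5): h1:3  h2:3  h3:3  h4:3  h5:4  h6:0  h7:0 ⇒ 4.
Reduction 10 − 4 = 6.

6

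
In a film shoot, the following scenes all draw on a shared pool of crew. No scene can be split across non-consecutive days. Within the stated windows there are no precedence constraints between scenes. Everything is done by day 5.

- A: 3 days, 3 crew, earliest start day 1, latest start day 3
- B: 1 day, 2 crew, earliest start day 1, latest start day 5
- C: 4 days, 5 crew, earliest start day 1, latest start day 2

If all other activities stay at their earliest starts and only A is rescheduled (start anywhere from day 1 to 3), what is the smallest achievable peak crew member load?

A@1: d1:10  d2:8  d3:8  d4:5  d5:0 → peak 10
A@2: d1:7  d2:8  d3:8  d4:8  d5:0 → peak 8
A@3: d1:7  d2:5  d3:8  d4:8  d5:3 → peak 8
Best is A@2, peak 8.

8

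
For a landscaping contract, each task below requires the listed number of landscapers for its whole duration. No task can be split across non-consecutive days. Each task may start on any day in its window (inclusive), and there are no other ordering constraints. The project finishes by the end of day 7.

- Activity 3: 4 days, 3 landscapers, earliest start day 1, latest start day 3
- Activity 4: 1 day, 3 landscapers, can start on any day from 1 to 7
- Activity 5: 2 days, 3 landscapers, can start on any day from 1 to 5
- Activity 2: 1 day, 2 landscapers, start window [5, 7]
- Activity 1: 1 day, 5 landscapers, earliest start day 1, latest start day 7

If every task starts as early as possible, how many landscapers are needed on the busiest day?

14

Early-start schedule: Activity 3@1, Activity 4@1, Activity 5@1, Activity 2@5, Activity 1@1.
Load per day: day 1: 14, day 2: 6, day 3: 3, day 4: 3, day 5: 2, day 6: 0, day 7: 0.
Peak is 14.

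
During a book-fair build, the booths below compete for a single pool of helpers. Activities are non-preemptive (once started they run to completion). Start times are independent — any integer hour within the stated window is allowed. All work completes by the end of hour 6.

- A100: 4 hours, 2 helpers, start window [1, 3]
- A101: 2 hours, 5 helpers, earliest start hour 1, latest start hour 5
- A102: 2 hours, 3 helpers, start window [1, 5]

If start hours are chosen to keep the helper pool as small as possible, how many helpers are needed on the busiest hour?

Early-start (A100@1, A101@1, A102@1) gives peak 10: h1:10  h2:10  h3:2  h4:2  h5:0  h6:0.
Shift A101→5.
Schedule A100@1, A101@5, A102@1: h1:5  h2:5  h3:2  h4:2  h5:5  h6:5 — peak 5.

5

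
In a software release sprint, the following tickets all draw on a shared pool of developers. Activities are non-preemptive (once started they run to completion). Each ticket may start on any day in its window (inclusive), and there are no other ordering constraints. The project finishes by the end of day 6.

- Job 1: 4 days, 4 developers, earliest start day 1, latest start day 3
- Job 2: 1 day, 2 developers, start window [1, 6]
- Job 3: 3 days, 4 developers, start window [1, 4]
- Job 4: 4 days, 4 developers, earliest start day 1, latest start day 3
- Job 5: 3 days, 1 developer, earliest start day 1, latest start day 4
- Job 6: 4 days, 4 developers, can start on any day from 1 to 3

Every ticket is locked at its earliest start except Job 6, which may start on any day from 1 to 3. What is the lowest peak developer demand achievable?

Job 6@1: d1:19  d2:17  d3:17  d4:12  d5:0  d6:0 → peak 19
Job 6@2: d1:15  d2:17  d3:17  d4:12  d5:4  d6:0 → peak 17
Job 6@3: d1:15  d2:13  d3:17  d4:12  d5:4  d6:4 → peak 17
Best is Job 6@2, peak 17.

17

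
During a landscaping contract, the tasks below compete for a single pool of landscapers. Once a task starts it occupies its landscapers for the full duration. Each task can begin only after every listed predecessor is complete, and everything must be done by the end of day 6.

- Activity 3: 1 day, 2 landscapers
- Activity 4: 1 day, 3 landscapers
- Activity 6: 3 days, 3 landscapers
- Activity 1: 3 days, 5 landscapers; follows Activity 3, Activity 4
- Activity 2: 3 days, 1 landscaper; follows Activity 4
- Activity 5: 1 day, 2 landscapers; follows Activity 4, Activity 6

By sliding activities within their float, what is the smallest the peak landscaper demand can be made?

Early-start (Activity 3@1, Activity 4@1, Activity 6@1, Activity 1@2, Activity 2@2, Activity 5@4) gives peak 9: d1:8  d2:9  d3:9  d4:8  d5:0  d6:0.
Shift Activity 4→2, Activity 1→4, Activity 2→3, Activity 5→6.
Schedule Activity 3@1, Activity 4@2, Activity 6@1, Activity 1@4, Activity 2@3, Activity 5@6: d1:5  d2:6  d3:4  d4:6  d5:6  d6:7 — peak 7.

7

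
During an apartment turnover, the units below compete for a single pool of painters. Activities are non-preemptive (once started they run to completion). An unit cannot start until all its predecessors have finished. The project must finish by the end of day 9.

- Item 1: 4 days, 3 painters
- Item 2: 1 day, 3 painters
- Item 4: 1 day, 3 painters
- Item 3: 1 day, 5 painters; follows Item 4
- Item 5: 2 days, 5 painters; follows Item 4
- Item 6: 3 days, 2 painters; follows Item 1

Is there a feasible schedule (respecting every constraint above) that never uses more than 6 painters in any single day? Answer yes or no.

no

The minimum achievable peak is 7; 6 < 7, so no feasible schedule stays within the cap.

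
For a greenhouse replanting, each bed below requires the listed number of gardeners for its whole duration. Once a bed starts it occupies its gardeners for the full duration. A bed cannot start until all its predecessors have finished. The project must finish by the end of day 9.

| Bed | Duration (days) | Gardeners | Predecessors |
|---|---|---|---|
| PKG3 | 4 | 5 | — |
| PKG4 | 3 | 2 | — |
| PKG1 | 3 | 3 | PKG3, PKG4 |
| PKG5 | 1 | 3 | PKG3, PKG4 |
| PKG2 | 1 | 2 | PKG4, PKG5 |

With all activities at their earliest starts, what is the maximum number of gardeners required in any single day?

7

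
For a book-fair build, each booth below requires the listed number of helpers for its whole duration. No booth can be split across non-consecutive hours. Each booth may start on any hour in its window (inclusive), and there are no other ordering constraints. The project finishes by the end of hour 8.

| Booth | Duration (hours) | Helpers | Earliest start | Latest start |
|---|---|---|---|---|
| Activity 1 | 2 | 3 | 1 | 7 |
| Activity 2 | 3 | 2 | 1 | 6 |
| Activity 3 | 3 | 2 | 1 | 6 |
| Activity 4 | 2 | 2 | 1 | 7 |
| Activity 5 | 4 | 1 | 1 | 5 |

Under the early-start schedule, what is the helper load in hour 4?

At early start, hour 4 has: Activity 5.
Demand: 1 = 1.

1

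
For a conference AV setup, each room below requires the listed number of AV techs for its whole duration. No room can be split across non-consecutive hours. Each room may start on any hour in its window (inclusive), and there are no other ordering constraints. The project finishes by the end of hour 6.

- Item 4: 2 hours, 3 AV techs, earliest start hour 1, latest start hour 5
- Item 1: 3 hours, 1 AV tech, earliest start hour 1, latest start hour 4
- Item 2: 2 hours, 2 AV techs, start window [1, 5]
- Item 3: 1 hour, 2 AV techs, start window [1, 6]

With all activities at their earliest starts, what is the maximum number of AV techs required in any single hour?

Early-start schedule: Item 4@1, Item 1@1, Item 2@1, Item 3@1.
Load per hour: hour 1: 8, hour 2: 6, hour 3: 1, hour 4: 0, hour 5: 0, hour 6: 0.
Peak is 8.

8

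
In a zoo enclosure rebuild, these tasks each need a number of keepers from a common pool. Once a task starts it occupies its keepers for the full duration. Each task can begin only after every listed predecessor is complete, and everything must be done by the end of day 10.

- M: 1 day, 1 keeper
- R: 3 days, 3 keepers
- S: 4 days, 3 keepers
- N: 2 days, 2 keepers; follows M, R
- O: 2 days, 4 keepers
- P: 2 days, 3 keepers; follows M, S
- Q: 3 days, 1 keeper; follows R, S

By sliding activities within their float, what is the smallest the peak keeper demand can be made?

6

Early-start (M@1, R@1, S@1, N@4, O@1, P@5, Q@5) gives peak 11: d1:11  d2:10  d3:6  d4:5  d5:6  d6:4  d7:1  d8:0  d9:0  d10:0.
Shift S→2, O→6, P→8, Q→6.
Schedule M@1, R@1, S@2, N@4, O@6, P@8, Q@6: d1:4  d2:6  d3:6  d4:5  d5:5  d6:5  d7:5  d8:4  d9:3  d10:0 — peak 6.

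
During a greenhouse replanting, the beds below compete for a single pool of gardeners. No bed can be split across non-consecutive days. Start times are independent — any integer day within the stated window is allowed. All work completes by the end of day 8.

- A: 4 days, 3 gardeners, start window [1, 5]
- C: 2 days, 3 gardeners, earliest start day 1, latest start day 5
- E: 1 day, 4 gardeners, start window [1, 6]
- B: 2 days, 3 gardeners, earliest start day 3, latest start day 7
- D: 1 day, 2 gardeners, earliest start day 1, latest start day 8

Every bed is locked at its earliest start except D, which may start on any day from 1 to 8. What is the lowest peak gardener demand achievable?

D@1: d1:12  d2:6  d3:6  d4:6  d5:0  d6:0  d7:0  d8:0 → peak 12
D@2: d1:10  d2:8  d3:6  d4:6  d5:0  d6:0  d7:0  d8:0 → peak 10
D@3: d1:10  d2:6  d3:8  d4:6  d5:0  d6:0  d7:0  d8:0 → peak 10
D@4: d1:10  d2:6  d3:6  d4:8  d5:0  d6:0  d7:0  d8:0 → peak 10
D@5: d1:10  d2:6  d3:6  d4:6  d5:2  d6:0  d7:0  d8:0 → peak 10
D@6: d1:10  d2:6  d3:6  d4:6  d5:0  d6:2  d7:0  d8:0 → peak 10
D@7: d1:10  d2:6  d3:6  d4:6  d5:0  d6:0  d7:2  d8:0 → peak 10
D@8: d1:10  d2:6  d3:6  d4:6  d5:0  d6:0  d7:0  d8:2 → peak 10
Best is D@2, peak 10.

10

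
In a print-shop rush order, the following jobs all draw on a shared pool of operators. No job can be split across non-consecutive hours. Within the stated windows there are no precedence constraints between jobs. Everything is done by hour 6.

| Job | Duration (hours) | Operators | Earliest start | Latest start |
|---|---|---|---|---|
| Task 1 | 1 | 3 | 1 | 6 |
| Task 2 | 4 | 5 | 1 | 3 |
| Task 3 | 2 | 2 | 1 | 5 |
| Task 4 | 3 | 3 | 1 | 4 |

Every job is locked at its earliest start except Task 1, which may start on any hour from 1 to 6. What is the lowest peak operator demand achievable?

Task 1@1: h1:13  h2:10  h3:8  h4:5  h5:0  h6:0 → peak 13
Task 1@2: h1:10  h2:13  h3:8  h4:5  h5:0  h6:0 → peak 13
Task 1@3: h1:10  h2:10  h3:11  h4:5  h5:0  h6:0 → peak 11
Task 1@4: h1:10  h2:10  h3:8  h4:8  h5:0  h6:0 → peak 10
Task 1@5: h1:10  h2:10  h3:8  h4:5  h5:3  h6:0 → peak 10
Task 1@6: h1:10  h2:10  h3:8  h4:5  h5:0  h6:3 → peak 10
Best is Task 1@4, peak 10.

10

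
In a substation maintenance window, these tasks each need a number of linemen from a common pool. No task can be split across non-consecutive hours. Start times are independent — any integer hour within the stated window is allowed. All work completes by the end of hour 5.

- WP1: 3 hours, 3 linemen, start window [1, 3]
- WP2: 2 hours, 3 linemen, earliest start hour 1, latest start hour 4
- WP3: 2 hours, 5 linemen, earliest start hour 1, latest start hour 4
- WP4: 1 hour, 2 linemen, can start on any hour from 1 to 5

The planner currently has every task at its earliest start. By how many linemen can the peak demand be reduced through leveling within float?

7

Early-start peak: h1:13  h2:11  h3:3  h4:0  h5:0 ⇒ 13.
Leveled (WP1@1, WP2@1, WP3@4, WP4@3): h1:6  h2:6  h3:5  h4:5  h5:5 ⇒ 6.
Reduction 13 − 6 = 7.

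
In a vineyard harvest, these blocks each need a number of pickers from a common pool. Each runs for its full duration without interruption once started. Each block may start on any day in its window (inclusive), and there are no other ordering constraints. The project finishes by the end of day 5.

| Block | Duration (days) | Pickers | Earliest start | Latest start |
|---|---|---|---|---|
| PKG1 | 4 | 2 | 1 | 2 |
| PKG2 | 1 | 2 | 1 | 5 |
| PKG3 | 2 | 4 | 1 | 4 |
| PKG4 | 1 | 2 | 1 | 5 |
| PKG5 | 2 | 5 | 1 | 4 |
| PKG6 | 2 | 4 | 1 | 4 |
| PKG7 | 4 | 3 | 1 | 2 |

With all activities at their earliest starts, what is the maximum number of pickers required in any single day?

22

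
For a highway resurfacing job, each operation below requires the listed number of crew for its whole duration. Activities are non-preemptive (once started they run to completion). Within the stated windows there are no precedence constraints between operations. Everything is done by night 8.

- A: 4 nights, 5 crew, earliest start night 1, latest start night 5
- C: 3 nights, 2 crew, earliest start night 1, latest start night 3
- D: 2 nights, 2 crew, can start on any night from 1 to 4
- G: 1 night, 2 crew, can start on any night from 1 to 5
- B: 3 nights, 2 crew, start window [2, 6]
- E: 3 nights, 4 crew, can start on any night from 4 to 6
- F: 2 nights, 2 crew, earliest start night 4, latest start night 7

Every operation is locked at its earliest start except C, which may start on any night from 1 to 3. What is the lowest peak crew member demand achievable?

C@1: n1:11  n2:11  n3:9  n4:13  n5:6  n6:4  n7:0  n8:0 → peak 13
C@2: n1:9  n2:11  n3:9  n4:15  n5:6  n6:4  n7:0  n8:0 → peak 15
C@3: n1:9  n2:9  n3:9  n4:15  n5:8  n6:4  n7:0  n8:0 → peak 15
Best is C@1, peak 13.

13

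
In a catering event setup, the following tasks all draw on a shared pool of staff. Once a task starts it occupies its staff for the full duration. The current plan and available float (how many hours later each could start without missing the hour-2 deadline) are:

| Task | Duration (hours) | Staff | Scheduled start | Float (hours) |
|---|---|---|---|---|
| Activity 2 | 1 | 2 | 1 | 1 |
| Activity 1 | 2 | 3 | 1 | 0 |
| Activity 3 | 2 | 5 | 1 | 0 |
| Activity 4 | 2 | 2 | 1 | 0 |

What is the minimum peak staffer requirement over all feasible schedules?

12

Schedule Activity 2@1, Activity 1@1, Activity 3@1, Activity 4@1: h1:12  h2:10 — peak 12.
No arrangement of the 2 feasible schedules does better.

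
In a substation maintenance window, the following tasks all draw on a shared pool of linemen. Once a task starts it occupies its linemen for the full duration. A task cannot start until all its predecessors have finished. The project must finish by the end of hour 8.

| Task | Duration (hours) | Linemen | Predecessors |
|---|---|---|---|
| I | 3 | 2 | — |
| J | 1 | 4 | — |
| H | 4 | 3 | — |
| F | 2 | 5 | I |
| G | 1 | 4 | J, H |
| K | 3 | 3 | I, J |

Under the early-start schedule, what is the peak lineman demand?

Early-start schedule: I@1, J@1, H@1, F@4, G@5, K@4.
Load per hour: hour 1: 9, hour 2: 5, hour 3: 5, hour 4: 11, hour 5: 12, hour 6: 3, hour 7: 0, hour 8: 0.
Peak is 12.

12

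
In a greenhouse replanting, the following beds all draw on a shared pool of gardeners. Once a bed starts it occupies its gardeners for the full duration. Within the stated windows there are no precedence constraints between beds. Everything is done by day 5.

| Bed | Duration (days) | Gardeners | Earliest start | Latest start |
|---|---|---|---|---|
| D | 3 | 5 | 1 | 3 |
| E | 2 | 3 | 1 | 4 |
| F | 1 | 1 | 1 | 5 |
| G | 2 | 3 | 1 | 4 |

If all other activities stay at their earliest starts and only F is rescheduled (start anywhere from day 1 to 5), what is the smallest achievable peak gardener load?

11

F@1: d1:12  d2:11  d3:5  d4:0  d5:0 → peak 12
F@2: d1:11  d2:12  d3:5  d4:0  d5:0 → peak 12
F@3: d1:11  d2:11  d3:6  d4:0  d5:0 → peak 11
F@4: d1:11  d2:11  d3:5  d4:1  d5:0 → peak 11
F@5: d1:11  d2:11  d3:5  d4:0  d5:1 → peak 11
Best is F@3, peak 11.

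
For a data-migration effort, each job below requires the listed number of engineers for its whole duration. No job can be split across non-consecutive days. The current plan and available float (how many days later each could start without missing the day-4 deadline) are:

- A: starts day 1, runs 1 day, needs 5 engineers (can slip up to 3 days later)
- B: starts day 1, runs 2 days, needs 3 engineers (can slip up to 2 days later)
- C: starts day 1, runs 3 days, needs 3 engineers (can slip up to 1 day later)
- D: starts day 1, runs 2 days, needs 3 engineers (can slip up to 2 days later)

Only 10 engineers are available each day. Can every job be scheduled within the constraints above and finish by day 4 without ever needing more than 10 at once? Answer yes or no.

Schedule A@1, B@1, C@2, D@3: d1:8  d2:6  d3:6  d4:6 — peak 8 ≤ 10.

yes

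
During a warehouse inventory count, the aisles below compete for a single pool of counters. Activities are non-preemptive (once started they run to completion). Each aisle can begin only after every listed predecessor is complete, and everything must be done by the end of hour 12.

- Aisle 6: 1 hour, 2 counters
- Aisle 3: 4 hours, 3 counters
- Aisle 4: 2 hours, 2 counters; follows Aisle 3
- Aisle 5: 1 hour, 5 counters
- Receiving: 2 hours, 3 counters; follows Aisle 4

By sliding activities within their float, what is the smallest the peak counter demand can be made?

5

Early-start (Aisle 6@1, Aisle 3@1, Aisle 4@5, Aisle 5@1, Receiving@7) gives peak 10: h1:10  h2:3  h3:3  h4:3  h5:2  h6:2  h7:3  h8:3  h9:0  h10:0  h11:0  h12:0.
Shift Aisle 5→7, Receiving→8.
Schedule Aisle 6@1, Aisle 3@1, Aisle 4@5, Aisle 5@7, Receiving@8: h1:5  h2:3  h3:3  h4:3  h5:2  h6:2  h7:5  h8:3  h9:3  h10:0  h11:0  h12:0 — peak 5.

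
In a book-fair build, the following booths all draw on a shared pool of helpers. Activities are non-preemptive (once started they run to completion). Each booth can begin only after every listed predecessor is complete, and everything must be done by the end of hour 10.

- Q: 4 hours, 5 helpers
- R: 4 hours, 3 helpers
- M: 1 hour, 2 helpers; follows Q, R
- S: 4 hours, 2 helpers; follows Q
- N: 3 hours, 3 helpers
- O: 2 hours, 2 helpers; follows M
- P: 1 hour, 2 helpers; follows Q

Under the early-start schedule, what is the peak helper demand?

11

Early-start schedule: Q@1, R@1, M@5, S@5, N@1, O@6, P@5.
Load per hour: hour 1: 11, hour 2: 11, hour 3: 11, hour 4: 8, hour 5: 6, hour 6: 4, hour 7: 4, hour 8: 2, hour 9: 0, hour 10: 0.
Peak is 11.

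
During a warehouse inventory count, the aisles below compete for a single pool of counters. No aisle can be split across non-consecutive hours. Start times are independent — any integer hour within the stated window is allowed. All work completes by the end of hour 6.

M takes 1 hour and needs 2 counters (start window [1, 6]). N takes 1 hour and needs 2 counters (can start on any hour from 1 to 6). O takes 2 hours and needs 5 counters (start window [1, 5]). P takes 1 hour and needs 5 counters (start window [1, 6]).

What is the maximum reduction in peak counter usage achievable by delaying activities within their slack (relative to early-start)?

Early-start peak: h1:14  h2:5  h3:0  h4:0  h5:0  h6:0 ⇒ 14.
Leveled (M@1, N@1, O@2, P@4): h1:4  h2:5  h3:5  h4:5  h5:0  h6:0 ⇒ 5.
Reduction 14 − 5 = 9.

9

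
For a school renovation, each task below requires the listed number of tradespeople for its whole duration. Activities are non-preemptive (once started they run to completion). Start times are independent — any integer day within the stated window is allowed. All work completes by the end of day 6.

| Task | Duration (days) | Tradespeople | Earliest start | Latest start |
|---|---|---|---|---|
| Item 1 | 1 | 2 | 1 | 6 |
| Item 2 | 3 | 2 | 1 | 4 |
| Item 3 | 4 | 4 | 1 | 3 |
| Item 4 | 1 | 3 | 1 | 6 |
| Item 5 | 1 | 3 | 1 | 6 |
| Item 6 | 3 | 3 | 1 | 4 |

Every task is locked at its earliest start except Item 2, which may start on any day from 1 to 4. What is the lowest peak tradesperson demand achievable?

15

Item 2@1: d1:17  d2:9  d3:9  d4:4  d5:0  d6:0 → peak 17
Item 2@2: d1:15  d2:9  d3:9  d4:6  d5:0  d6:0 → peak 15
Item 2@3: d1:15  d2:7  d3:9  d4:6  d5:2  d6:0 → peak 15
Item 2@4: d1:15  d2:7  d3:7  d4:6  d5:2  d6:2 → peak 15
Best is Item 2@2, peak 15.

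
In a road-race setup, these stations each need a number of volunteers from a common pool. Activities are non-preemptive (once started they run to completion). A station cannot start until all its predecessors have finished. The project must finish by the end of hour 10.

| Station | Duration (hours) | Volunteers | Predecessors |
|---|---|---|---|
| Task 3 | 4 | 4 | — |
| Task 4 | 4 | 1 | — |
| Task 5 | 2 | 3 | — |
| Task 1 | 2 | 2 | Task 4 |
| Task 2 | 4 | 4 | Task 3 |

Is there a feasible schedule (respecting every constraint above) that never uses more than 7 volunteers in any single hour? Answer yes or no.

Schedule Task 3@1, Task 4@1, Task 5@5, Task 1@5, Task 2@7: h1:5  h2:5  h3:5  h4:5  h5:5  h6:5  h7:4  h8:4  h9:4  h10:4 — peak 5 ≤ 7.

yes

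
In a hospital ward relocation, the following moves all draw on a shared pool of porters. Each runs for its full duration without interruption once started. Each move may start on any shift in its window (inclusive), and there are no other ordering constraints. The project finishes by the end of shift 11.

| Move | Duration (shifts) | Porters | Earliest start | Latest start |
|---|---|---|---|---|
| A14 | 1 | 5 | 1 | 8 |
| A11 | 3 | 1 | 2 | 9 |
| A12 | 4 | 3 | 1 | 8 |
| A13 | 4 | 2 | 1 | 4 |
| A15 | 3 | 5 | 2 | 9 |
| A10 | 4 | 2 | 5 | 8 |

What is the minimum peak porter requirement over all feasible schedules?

7

Early-start (A14@1, A11@2, A12@1, A13@1, A15@2, A10@5) gives peak 11: s1:10  s2:11  s3:11  s4:11  s5:2  s6:2  s7:2  s8:2  s9:0  s10:0  s11:0.
Shift A12→2, A15→6.
Schedule A14@1, A11@2, A12@2, A13@1, A15@6, A10@5: s1:7  s2:6  s3:6  s4:6  s5:5  s6:7  s7:7  s8:7  s9:0  s10:0  s11:0 — peak 7.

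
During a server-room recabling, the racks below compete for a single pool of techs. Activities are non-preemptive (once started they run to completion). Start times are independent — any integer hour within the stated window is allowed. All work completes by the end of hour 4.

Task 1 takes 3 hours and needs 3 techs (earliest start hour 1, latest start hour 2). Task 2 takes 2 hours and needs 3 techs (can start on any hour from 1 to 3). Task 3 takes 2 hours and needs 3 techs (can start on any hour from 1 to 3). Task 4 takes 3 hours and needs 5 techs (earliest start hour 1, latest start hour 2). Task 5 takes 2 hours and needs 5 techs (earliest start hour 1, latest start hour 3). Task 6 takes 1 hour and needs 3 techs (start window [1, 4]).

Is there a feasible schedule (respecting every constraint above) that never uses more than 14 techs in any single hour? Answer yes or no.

yes

Schedule Task 1@1, Task 2@1, Task 3@1, Task 4@1, Task 5@3, Task 6@4: h1:14  h2:14  h3:13  h4:8 — peak 14 ≤ 14.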